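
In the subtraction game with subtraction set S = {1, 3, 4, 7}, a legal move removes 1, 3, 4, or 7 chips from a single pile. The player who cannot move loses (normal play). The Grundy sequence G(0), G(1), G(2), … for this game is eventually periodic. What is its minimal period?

n :  0  1  2  3  4  5  6  7  8  9 10 11 12 13 14 15 16 17
G :  0  1  0  1  2  3  2  3  0  1  0  1  2  3  2  3  0  1
G(n+8) = G(n) holds for n = 0,…,6 (a full window of length max(S) = 7), so the sequence is purely periodic with period 8.

8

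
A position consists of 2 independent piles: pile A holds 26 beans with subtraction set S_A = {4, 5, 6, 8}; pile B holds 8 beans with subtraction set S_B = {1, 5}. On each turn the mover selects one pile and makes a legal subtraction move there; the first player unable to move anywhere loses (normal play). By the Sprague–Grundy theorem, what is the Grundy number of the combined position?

0

Pile A, S = {4, 5, 6, 8}:
n :  0  1  2  3  4  5  6  7  8  9 10 11 12 13 14 15 16 17 18 19 20 21 22 23 24 25 26
G :  0  0  0  0  1  1  1  1  2  2  2  2  0  0  0  0  1  1  1  1  2  2  2  2  0  0  0
G_A(26) = 0.
Pile B, S = {1, 5}:
n : 0 1 2 3 4 5 6 7 8
G : 0 1 0 1 0 1 0 1 0
G_B(8) = 0.
Combined Grundy value = 0 ⊕ 0 = 0.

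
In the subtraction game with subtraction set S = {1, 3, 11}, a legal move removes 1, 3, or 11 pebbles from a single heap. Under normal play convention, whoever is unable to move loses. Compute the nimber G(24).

0

G(0) = 0
G(1) = mex{0} = 1
G(2) = mex{1} = 0
G(3) = mex{0,0} = 1
G(4) = mex{1,1} = 0
G(5) = mex{0,0} = 1
G(6) = mex{1,1} = 0
G(7) = mex{0,0} = 1
G(8) = mex{1,1} = 0
G(9) = mex{0,0} = 1
G(10) = mex{1,1} = 0
G(11) = mex{0,0,0} = 1
G(12) = mex{1,1,1} = 0
G(13) = mex{0,0,0} = 1
G(14) = mex{1,1,1} = 0
G(15) = mex{0,0,0} = 1
G(16) = mex{1,1,1} = 0
G(17) = mex{0,0,0} = 1
G(18) = mex{1,1,1} = 0
G(19) = mex{0,0,0} = 1
G(20) = mex{1,1,1} = 0
G(21) = mex{0,0,0} = 1
G(22) = mex{1,1,1} = 0
G(23) = mex{0,0,0} = 1
G(24) = mex{1,1,1} = 0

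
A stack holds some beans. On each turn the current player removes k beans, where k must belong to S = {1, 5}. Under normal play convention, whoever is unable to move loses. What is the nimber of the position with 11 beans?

1

n :  0  1  2  3  4  5  6  7  8  9 10 11
G :  0  1  0  1  0  1  0  1  0  1  0  1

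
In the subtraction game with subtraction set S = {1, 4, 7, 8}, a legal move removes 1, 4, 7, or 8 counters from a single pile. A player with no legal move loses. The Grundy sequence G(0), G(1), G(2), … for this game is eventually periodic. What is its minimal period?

25

n :  0  1  2  3  4  5  6  7  8  9 10 11 12 13 14 15 16 17 18 19 20 21 22 23 24 25 26 27 28 29 30 31 32 33 34 35 36 37 38 39 40 41 42 43 44 45 46 47 48 49 50 51
G :  0  1  0  1  2  0  1  2  3  2  3  0  1  3  0  1  0  1  2  3  2  4  3  2  3  0  1  0  1  2  0  1  2  3  2  3  0  1  3  0  1  0  1  2  3  2  4  3  2  3  0  1
G(n+25) = G(n) holds for n = 0,…,7 (a full window of length max(S) = 8), so the sequence is purely periodic with period 25.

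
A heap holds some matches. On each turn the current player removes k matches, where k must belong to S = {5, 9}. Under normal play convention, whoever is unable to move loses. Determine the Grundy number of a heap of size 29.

n :  0  1  2  3  4  5  6  7  8  9 10 11 12 13 14 15 16 17 18 19 20 21 22 23 24 25 26 27 28 29
G :  0  0  0  0  0  1  1  1  1  1  2  2  2  2  0  0  0  0  0  1  1  1  1  1  2  2  2  2  0  0

0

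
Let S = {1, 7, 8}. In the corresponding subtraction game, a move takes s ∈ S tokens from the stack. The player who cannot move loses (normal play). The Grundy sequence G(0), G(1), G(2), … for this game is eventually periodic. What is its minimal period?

G(0) = 0
G(1) = mex{0} = 1
G(2) = mex{1} = 0
G(3) = mex{0} = 1
G(4) = mex{1} = 0
G(5) = mex{0} = 1
G(6) = mex{1} = 0
G(7) = mex{0,0} = 1
G(8) = mex{1,1,0} = 2
G(9) = mex{2,0,1} = 3
G(10) = mex{3,1,0} = 2
G(11) = mex{2,0,1} = 3
G(12) = mex{3,1,0} = 2
G(13) = mex{2,0,1} = 3
G(14) = mex{3,1,0} = 2
G(15) = mex{2,2,1} = 0
G(16) = mex{0,3,2} = 1
G(17) = mex{1,2,3} = 0
G(18) = mex{0,3,2} = 1
G(19) = mex{1,2,3} = 0
G(20) = mex{0,3,2} = 1
G(21) = mex{1,2,3} = 0
G(22) = mex{0,0,2} = 1
G(23) = mex{1,1,0} = 2
G(24) = mex{2,0,1} = 3
G(25) = mex{3,1,0} = 2
G(26) = mex{2,0,1} = 3
G(27) = mex{3,1,0} = 2
G(28) = mex{2,0,1} = 3
G(29) = mex{3,1,0} = 2
G(30) = mex{2,2,1} = 0
G(31) = mex{0,3,2} = 1
G(n+15) = G(n) holds for n = 0,…,7 (a full window of length max(S) = 8), so the sequence is purely periodic with period 15.

15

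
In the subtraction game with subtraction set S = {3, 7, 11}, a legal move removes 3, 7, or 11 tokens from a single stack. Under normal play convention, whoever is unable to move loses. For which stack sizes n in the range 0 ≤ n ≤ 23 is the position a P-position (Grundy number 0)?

n :  0  1  2  3  4  5  6  7  8  9 10 11 12 13 14 15 16 17 18 19 20 21 22 23
G :  0  0  0  1  1  1  0  2  2  1  0  3  2  1  0  0  0  1  1  1  0  2  2  1
P-positions are exactly the n with G(n) = 0.

0, 1, 2, 6, 10, 14, 15, 16, 20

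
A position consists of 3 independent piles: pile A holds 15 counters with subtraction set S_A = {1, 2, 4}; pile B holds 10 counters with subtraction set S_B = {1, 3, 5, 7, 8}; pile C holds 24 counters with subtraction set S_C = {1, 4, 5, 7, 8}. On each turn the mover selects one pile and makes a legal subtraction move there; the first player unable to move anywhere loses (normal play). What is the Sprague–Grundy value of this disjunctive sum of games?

Pile A, S = {1, 2, 4}:
G(0) = 0
G(1) = mex{0} = 1
G(2) = mex{1,0} = 2
G(3) = mex{2,1} = 0
G(4) = mex{0,2,0} = 1
G(5) = mex{1,0,1} = 2
G(6) = mex{2,1,2} = 0
G(7) = mex{0,2,0} = 1
G(8) = mex{1,0,1} = 2
G(9) = mex{2,1,2} = 0
G(10) = mex{0,2,0} = 1
G(11) = mex{1,0,1} = 2
G(12) = mex{2,1,2} = 0
G(13) = mex{0,2,0} = 1
G(14) = mex{1,0,1} = 2
G(15) = mex{2,1,2} = 0
G_A(15) = 0.
Pile B, S = {1, 3, 5, 7, 8}:
G(0) = 0
G(1) = mex{0} = 1
G(2) = mex{1} = 0
G(3) = mex{0,0} = 1
G(4) = mex{1,1} = 0
G(5) = mex{0,0,0} = 1
G(6) = mex{1,1,1} = 0
G(7) = mex{0,0,0,0} = 1
G(8) = mex{1,1,1,1,0} = 2
G(9) = mex{2,0,0,0,1} = 3
G(10) = mex{3,1,1,1,0} = 2
G_B(10) = 2.
Pile C, S = {1, 4, 5, 7, 8}:
n :  0  1  2  3  4  5  6  7  8  9 10 11 12 13 14 15 16 17 18 19 20 21 22 23 24
G :  0  1  0  1  2  3  2  3  4  5  4  0  1  0  1  2  3  2  3  4  5  4  0  1  0
G_C(24) = 0.
Combined Grundy value = 0 ⊕ 2 ⊕ 0 = 2.

2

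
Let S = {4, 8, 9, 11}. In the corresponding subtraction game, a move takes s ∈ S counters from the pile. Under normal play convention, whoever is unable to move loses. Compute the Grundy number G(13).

G(0) = 0
G(1) = mex{} = 0
G(2) = mex{} = 0
G(3) = mex{} = 0
G(4) = mex{0} = 1
G(5) = mex{0} = 1
G(6) = mex{0} = 1
G(7) = mex{0} = 1
G(8) = mex{1,0} = 2
G(9) = mex{1,0,0} = 2
G(10) = mex{1,0,0} = 2
G(11) = mex{1,0,0,0} = 2
G(12) = mex{2,1,0,0} = 3
G(13) = mex{2,1,1,0} = 3

3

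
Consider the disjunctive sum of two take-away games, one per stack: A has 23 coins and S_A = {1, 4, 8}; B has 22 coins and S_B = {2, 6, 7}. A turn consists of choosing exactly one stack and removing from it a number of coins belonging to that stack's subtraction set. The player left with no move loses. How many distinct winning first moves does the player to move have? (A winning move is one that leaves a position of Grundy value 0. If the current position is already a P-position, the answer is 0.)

1

Stack A, S = {1, 4, 8}:
n :  0  1  2  3  4  5  6  7  8  9 10 11 12 13 14 15 16 17 18 19 20 21 22 23
G :  0  1  0  1  2  0  1  0  1  2  3  2  0  1  0  1  2  0  1  0  1  2  3  2
G_A(23) = 2.
Stack B, S = {2, 6, 7}:
G(0) = 0
G(1) = mex{} = 0
G(2) = mex{0} = 1
G(3) = mex{0} = 1
G(4) = mex{1} = 0
G(5) = mex{1} = 0
G(6) = mex{0,0} = 1
G(7) = mex{0,0,0} = 1
G(8) = mex{1,1,0} = 2
G(9) = mex{1,1,1} = 0
G(10) = mex{2,0,1} = 3
G(11) = mex{0,0,0} = 1
G(12) = mex{3,1,0} = 2
G(13) = mex{1,1,1} = 0
G(14) = mex{2,2,1} = 0
G(15) = mex{0,0,2} = 1
G(16) = mex{0,3,0} = 1
G(17) = mex{1,1,3} = 0
G(18) = mex{1,2,1} = 0
G(19) = mex{0,0,2} = 1
G(20) = mex{0,0,0} = 1
G(21) = mex{1,1,0} = 2
G(22) = mex{1,1,1} = 0
G_B(22) = 0.
Combined Grundy value = 2 ⊕ 0 = 2.
A winning move leaves total XOR = 0, i.e. changes one component's Grundy value g to g ⊕ X where X is the current total.
Stack A: need g' = 2⊕2 = 0. Options: 23−1→G=3, 23−4→G=0, 23−8→G=1. Hits: 1.
Stack B: need g' = 0⊕2 = 2. Options: 22−2→G=1, 22−6→G=1, 22−7→G=1. Hits: 0.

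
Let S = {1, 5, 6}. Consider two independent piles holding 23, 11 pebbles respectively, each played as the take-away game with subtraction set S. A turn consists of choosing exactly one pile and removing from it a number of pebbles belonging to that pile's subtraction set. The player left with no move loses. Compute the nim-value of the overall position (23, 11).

1

All piles use S = {1, 5, 6}:
n :  0  1  2  3  4  5  6  7  8  9 10 11 12 13 14 15 16 17 18 19 20 21 22 23
G :  0  1  0  1  0  1  2  3  2  3  2  0  1  0  1  0  1  2  3  2  3  2  0  1
Pile A: G(23) = 1.
Pile B: G(11) = 0.
Combined Grundy value = 1 ⊕ 0 = 1.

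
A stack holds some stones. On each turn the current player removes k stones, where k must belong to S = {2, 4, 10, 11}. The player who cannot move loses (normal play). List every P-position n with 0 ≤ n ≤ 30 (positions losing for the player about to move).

G(0) = 0
G(1) = mex{} = 0
G(2) = mex{0} = 1
G(3) = mex{0} = 1
G(4) = mex{1,0} = 2
G(5) = mex{1,0} = 2
G(6) = mex{2,1} = 0
G(7) = mex{2,1} = 0
G(8) = mex{0,2} = 1
G(9) = mex{0,2} = 1
G(10) = mex{1,0,0} = 2
G(11) = mex{1,0,0,0} = 2
G(12) = mex{2,1,1,0} = 3
G(13) = mex{2,1,1,1} = 0
G(14) = mex{3,2,2,1} = 0
G(15) = mex{0,2,2,2} = 1
G(16) = mex{0,3,0,2} = 1
G(17) = mex{1,0,0,0} = 2
G(18) = mex{1,0,1,0} = 2
G(19) = mex{2,1,1,1} = 0
G(20) = mex{2,1,2,1} = 0
G(21) = mex{0,2,2,2} = 1
G(22) = mex{0,2,3,2} = 1
G(23) = mex{1,0,0,3} = 2
G(24) = mex{1,0,0,0} = 2
G(25) = mex{2,1,1,0} = 3
G(26) = mex{2,1,1,1} = 0
G(27) = mex{3,2,2,1} = 0
G(28) = mex{0,2,2,2} = 1
G(29) = mex{0,3,0,2} = 1
G(30) = mex{1,0,0,0} = 2
P-positions are exactly the n with G(n) = 0.

0, 1, 6, 7, 13, 14, 19, 20, 26, 27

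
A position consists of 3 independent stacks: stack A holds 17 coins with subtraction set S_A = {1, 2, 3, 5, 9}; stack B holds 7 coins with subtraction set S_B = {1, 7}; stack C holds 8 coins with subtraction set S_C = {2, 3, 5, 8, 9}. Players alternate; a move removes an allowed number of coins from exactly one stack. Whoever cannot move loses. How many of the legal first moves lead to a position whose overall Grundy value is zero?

1

Stack A, S = {1, 2, 3, 5, 9}:
G(0) = 0
G(1) = mex{0} = 1
G(2) = mex{1,0} = 2
G(3) = mex{2,1,0} = 3
G(4) = mex{3,2,1} = 0
G(5) = mex{0,3,2,0} = 1
G(6) = mex{1,0,3,1} = 2
G(7) = mex{2,1,0,2} = 3
G(8) = mex{3,2,1,3} = 0
G(9) = mex{0,3,2,0,0} = 1
G(10) = mex{1,0,3,1,1} = 2
G(11) = mex{2,1,0,2,2} = 3
G(12) = mex{3,2,1,3,3} = 0
G(13) = mex{0,3,2,0,0} = 1
G(14) = mex{1,0,3,1,1} = 2
G(15) = mex{2,1,0,2,2} = 3
G(16) = mex{3,2,1,3,3} = 0
G(17) = mex{0,3,2,0,0} = 1
G_A(17) = 1.
Stack B, S = {1, 7}:
G(0) = 0
G(1) = mex{0} = 1
G(2) = mex{1} = 0
G(3) = mex{0} = 1
G(4) = mex{1} = 0
G(5) = mex{0} = 1
G(6) = mex{1} = 0
G(7) = mex{0,0} = 1
G_B(7) = 1.
Stack C, S = {2, 3, 5, 8, 9}:
G(0) = 0
G(1) = mex{} = 0
G(2) = mex{0} = 1
G(3) = mex{0,0} = 1
G(4) = mex{1,0} = 2
G(5) = mex{1,1,0} = 2
G(6) = mex{2,1,0} = 3
G(7) = mex{2,2,1} = 0
G(8) = mex{3,2,1,0} = 4
G_C(8) = 4.
Combined Grundy value = 1 ⊕ 1 ⊕ 4 = 4.
A winning move leaves total XOR = 0, i.e. changes one component's Grundy value g to g ⊕ X where X is the current total.
Stack A: need g' = 1⊕4 = 5. Options: 17−1→G=0, 17−2→G=3, 17−3→G=2, 17−5→G=0, 17−9→G=0. Hits: 0.
Stack B: need g' = 1⊕4 = 5. Options: 7−1→G=0, 7−7→G=0. Hits: 0.
Stack C: need g' = 4⊕4 = 0. Options: 8−2→G=3, 8−3→G=2, 8−5→G=1, 8−8→G=0. Hits: 1.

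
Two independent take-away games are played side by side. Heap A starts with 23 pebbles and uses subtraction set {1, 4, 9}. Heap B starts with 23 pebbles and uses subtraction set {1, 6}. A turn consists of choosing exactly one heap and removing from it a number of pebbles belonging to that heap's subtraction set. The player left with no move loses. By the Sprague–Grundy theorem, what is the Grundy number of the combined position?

1

Heap A, S = {1, 4, 9}:
G(0) = 0
G(1) = mex{0} = 1
G(2) = mex{1} = 0
G(3) = mex{0} = 1
G(4) = mex{1,0} = 2
G(5) = mex{2,1} = 0
G(6) = mex{0,0} = 1
G(7) = mex{1,1} = 0
G(8) = mex{0,2} = 1
G(9) = mex{1,0,0} = 2
G(10) = mex{2,1,1} = 0
G(11) = mex{0,0,0} = 1
G(12) = mex{1,1,1} = 0
G(13) = mex{0,2,2} = 1
G(14) = mex{1,0,0} = 2
G(15) = mex{2,1,1} = 0
G(16) = mex{0,0,0} = 1
G(17) = mex{1,1,1} = 0
G(18) = mex{0,2,2} = 1
G(19) = mex{1,0,0} = 2
G(20) = mex{2,1,1} = 0
G(21) = mex{0,0,0} = 1
G(22) = mex{1,1,1} = 0
G(23) = mex{0,2,2} = 1
G_A(23) = 1.
Heap B, S = {1, 6}:
n :  0  1  2  3  4  5  6  7  8  9 10 11 12 13 14 15 16 17 18 19 20 21 22 23
G :  0  1  0  1  0  1  2  0  1  0  1  0  1  2  0  1  0  1  0  1  2  0  1  0
G_B(23) = 0.
Combined Grundy value = 1 ⊕ 0 = 1.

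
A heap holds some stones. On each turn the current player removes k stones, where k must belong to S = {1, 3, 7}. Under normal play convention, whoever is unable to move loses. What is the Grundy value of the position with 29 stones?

G(0) = 0
G(1) = mex{0} = 1
G(2) = mex{1} = 0
G(3) = mex{0,0} = 1
G(4) = mex{1,1} = 0
G(5) = mex{0,0} = 1
G(6) = mex{1,1} = 0
G(7) = mex{0,0,0} = 1
G(8) = mex{1,1,1} = 0
G(9) = mex{0,0,0} = 1
G(10) = mex{1,1,1} = 0
G(11) = mex{0,0,0} = 1
G(12) = mex{1,1,1} = 0
G(13) = mex{0,0,0} = 1
G(14) = mex{1,1,1} = 0
G(15) = mex{0,0,0} = 1
G(16) = mex{1,1,1} = 0
G(17) = mex{0,0,0} = 1
G(18) = mex{1,1,1} = 0
G(19) = mex{0,0,0} = 1
G(20) = mex{1,1,1} = 0
G(21) = mex{0,0,0} = 1
G(22) = mex{1,1,1} = 0
G(23) = mex{0,0,0} = 1
G(24) = mex{1,1,1} = 0
G(25) = mex{0,0,0} = 1
G(26) = mex{1,1,1} = 0
G(27) = mex{0,0,0} = 1
G(28) = mex{1,1,1} = 0
G(29) = mex{0,0,0} = 1

1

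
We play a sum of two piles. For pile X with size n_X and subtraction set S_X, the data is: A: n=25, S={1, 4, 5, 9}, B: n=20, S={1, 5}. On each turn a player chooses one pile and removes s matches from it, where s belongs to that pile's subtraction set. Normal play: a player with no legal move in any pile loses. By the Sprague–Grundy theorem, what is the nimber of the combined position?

Pile A, S = {1, 4, 5, 9}:
n :  0  1  2  3  4  5  6  7  8  9 10 11 12 13 14 15 16 17 18 19 20 21 22 23 24 25
G :  0  1  0  1  2  3  2  3  0  1  0  1  2  3  2  3  0  1  0  1  2  3  2  3  0  1
G_A(25) = 1.
Pile B, S = {1, 5}:
n :  0  1  2  3  4  5  6  7  8  9 10 11 12 13 14 15 16 17 18 19 20
G :  0  1  0  1  0  1  0  1  0  1  0  1  0  1  0  1  0  1  0  1  0
G_B(20) = 0.
Combined Grundy value = 1 ⊕ 0 = 1.

1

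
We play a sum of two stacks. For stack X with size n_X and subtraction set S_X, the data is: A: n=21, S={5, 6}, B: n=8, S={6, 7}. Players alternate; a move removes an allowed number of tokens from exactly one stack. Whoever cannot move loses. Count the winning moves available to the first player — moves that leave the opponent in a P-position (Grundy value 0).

Stack A, S = {5, 6}:
n :  0  1  2  3  4  5  6  7  8  9 10 11 12 13 14 15 16 17 18 19 20 21
G :  0  0  0  0  0  1  1  1  1  1  2  0  0  0  0  0  1  1  1  1  1  2
G_A(21) = 2.
Stack B, S = {6, 7}:
n : 0 1 2 3 4 5 6 7 8
G : 0 0 0 0 0 0 1 1 1
G_B(8) = 1.
Combined Grundy value = 2 ⊕ 1 = 3.
A winning move leaves total XOR = 0, i.e. changes one component's Grundy value g to g ⊕ X where X is the current total.
Stack A: need g' = 2⊕3 = 1. Options: 21−5→G=1, 21−6→G=0. Hits: 1.
Stack B: need g' = 1⊕3 = 2. Options: 8−6→G=0, 8−7→G=0. Hits: 0.

1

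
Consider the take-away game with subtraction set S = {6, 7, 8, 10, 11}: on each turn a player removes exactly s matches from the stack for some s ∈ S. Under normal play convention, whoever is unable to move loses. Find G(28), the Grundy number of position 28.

1

G(0) = 0
G(1) = mex{} = 0
G(2) = mex{} = 0
G(3) = mex{} = 0
G(4) = mex{} = 0
G(5) = mex{} = 0
G(6) = mex{0} = 1
G(7) = mex{0,0} = 1
G(8) = mex{0,0,0} = 1
G(9) = mex{0,0,0} = 1
G(10) = mex{0,0,0,0} = 1
G(11) = mex{0,0,0,0,0} = 1
G(12) = mex{1,0,0,0,0} = 2
G(13) = mex{1,1,0,0,0} = 2
G(14) = mex{1,1,1,0,0} = 2
G(15) = mex{1,1,1,0,0} = 2
G(16) = mex{1,1,1,1,0} = 2
G(17) = mex{1,1,1,1,1} = 0
G(18) = mex{2,1,1,1,1} = 0
G(19) = mex{2,2,1,1,1} = 0
G(20) = mex{2,2,2,1,1} = 0
G(21) = mex{2,2,2,1,1} = 0
G(22) = mex{2,2,2,2,1} = 0
G(23) = mex{0,2,2,2,2} = 1
G(24) = mex{0,0,2,2,2} = 1
G(25) = mex{0,0,0,2,2} = 1
G(26) = mex{0,0,0,2,2} = 1
G(27) = mex{0,0,0,0,2} = 1
G(28) = mex{0,0,0,0,0} = 1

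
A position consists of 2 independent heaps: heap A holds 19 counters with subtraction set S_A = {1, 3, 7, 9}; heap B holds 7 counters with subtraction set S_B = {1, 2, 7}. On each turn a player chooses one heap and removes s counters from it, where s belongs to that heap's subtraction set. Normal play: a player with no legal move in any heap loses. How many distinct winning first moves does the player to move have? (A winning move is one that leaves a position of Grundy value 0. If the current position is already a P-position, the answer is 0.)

0

Heap A, S = {1, 3, 7, 9}:
n :  0  1  2  3  4  5  6  7  8  9 10 11 12 13 14 15 16 17 18 19
G :  0  1  0  1  0  1  0  1  0  1  0  1  0  1  0  1  0  1  0  1
G_A(19) = 1.
Heap B, S = {1, 2, 7}:
G(0) = 0
G(1) = mex{0} = 1
G(2) = mex{1,0} = 2
G(3) = mex{2,1} = 0
G(4) = mex{0,2} = 1
G(5) = mex{1,0} = 2
G(6) = mex{2,1} = 0
G(7) = mex{0,2,0} = 1
G_B(7) = 1.
Combined Grundy value = 1 ⊕ 1 = 0.
A winning move leaves total XOR = 0, i.e. changes one component's Grundy value g to g ⊕ X where X is the current total.
Heap A: target g' = 1⊕0 = 1, but every legal move changes the Grundy value (mex property), so 0 moves.
Heap B: target g' = 1⊕0 = 1, but every legal move changes the Grundy value (mex property), so 0 moves.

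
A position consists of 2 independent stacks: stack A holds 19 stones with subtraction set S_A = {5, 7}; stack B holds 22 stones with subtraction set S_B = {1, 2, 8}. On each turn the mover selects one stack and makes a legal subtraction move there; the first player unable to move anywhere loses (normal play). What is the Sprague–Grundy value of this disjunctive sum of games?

0

Stack A, S = {5, 7}:
n :  0  1  2  3  4  5  6  7  8  9 10 11 12 13 14 15 16 17 18 19
G :  0  0  0  0  0  1  1  1  1  1  2  2  0  0  0  0  0  1  1  1
G_A(19) = 1.
Stack B, S = {1, 2, 8}:
G(0) = 0
G(1) = mex{0} = 1
G(2) = mex{1,0} = 2
G(3) = mex{2,1} = 0
G(4) = mex{0,2} = 1
G(5) = mex{1,0} = 2
G(6) = mex{2,1} = 0
G(7) = mex{0,2} = 1
G(8) = mex{1,0,0} = 2
G(9) = mex{2,1,1} = 0
G(10) = mex{0,2,2} = 1
G(11) = mex{1,0,0} = 2
G(12) = mex{2,1,1} = 0
G(13) = mex{0,2,2} = 1
G(14) = mex{1,0,0} = 2
G(15) = mex{2,1,1} = 0
G(16) = mex{0,2,2} = 1
G(17) = mex{1,0,0} = 2
G(18) = mex{2,1,1} = 0
G(19) = mex{0,2,2} = 1
G(20) = mex{1,0,0} = 2
G(21) = mex{2,1,1} = 0
G(22) = mex{0,2,2} = 1
G_B(22) = 1.
Combined Grundy value = 1 ⊕ 1 = 0.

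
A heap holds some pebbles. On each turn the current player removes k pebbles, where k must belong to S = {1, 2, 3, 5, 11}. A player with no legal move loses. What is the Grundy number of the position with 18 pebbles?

G(0) = 0
G(1) = mex{0} = 1
G(2) = mex{1,0} = 2
G(3) = mex{2,1,0} = 3
G(4) = mex{3,2,1} = 0
G(5) = mex{0,3,2,0} = 1
G(6) = mex{1,0,3,1} = 2
G(7) = mex{2,1,0,2} = 3
G(8) = mex{3,2,1,3} = 0
G(9) = mex{0,3,2,0} = 1
G(10) = mex{1,0,3,1} = 2
G(11) = mex{2,1,0,2,0} = 3
G(12) = mex{3,2,1,3,1} = 0
G(13) = mex{0,3,2,0,2} = 1
G(14) = mex{1,0,3,1,3} = 2
G(15) = mex{2,1,0,2,0} = 3
G(16) = mex{3,2,1,3,1} = 0
G(17) = mex{0,3,2,0,2} = 1
G(18) = mex{1,0,3,1,3} = 2

2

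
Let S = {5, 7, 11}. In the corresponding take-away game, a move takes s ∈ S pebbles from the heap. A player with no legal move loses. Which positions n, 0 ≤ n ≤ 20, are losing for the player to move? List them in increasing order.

0, 1, 2, 3, 4, 16, 17, 18, 19, 20

G(0) = 0
G(1) = mex{} = 0
G(2) = mex{} = 0
G(3) = mex{} = 0
G(4) = mex{} = 0
G(5) = mex{0} = 1
G(6) = mex{0} = 1
G(7) = mex{0,0} = 1
G(8) = mex{0,0} = 1
G(9) = mex{0,0} = 1
G(10) = mex{1,0} = 2
G(11) = mex{1,0,0} = 2
G(12) = mex{1,1,0} = 2
G(13) = mex{1,1,0} = 2
G(14) = mex{1,1,0} = 2
G(15) = mex{2,1,0} = 3
G(16) = mex{2,1,1} = 0
G(17) = mex{2,2,1} = 0
G(18) = mex{2,2,1} = 0
G(19) = mex{2,2,1} = 0
G(20) = mex{3,2,1} = 0
P-positions are exactly the n with G(n) = 0.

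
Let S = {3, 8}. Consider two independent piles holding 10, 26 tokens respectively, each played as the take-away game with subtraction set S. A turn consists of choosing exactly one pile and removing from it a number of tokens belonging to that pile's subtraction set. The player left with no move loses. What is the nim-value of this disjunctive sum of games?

0

All piles use S = {3, 8}:
n :  0  1  2  3  4  5  6  7  8  9 10 11 12 13 14 15 16 17 18 19 20 21 22 23 24 25 26
G :  0  0  0  1  1  1  0  0  2  1  1  0  0  0  1  1  1  0  0  2  1  1  0  0  0  1  1
Pile A: G(10) = 1.
Pile B: G(26) = 1.
Combined Grundy value = 1 ⊕ 1 = 0.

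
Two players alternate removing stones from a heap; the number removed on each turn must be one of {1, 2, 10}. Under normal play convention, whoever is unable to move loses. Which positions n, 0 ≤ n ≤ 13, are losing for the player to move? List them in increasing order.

0, 3, 6, 9, 12

n :  0  1  2  3  4  5  6  7  8  9 10 11 12 13
G :  0  1  2  0  1  2  0  1  2  0  1  2  0  1
P-positions are exactly the n with G(n) = 0.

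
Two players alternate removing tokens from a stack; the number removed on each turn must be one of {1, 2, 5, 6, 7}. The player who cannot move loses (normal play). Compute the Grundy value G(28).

n :  0  1  2  3  4  5  6  7  8  9 10 11 12 13 14 15 16 17 18 19 20 21 22 23 24 25 26 27 28
G :  0  1  2  0  1  2  3  4  5  3  4  0  1  2  0  1  2  3  4  5  3  4  0  1  2  0  1  2  3

3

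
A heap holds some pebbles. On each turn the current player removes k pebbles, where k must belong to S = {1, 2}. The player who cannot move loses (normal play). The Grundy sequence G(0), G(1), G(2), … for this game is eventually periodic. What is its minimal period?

3

n :  0  1  2  3  4  5  6  7  8  9 10 11 12 13 14
G :  0  1  2  0  1  2  0  1  2  0  1  2  0  1  2
G(n+3) = G(n) holds for n = 0,…,1 (a full window of length max(S) = 2), so the sequence is purely periodic with period 3.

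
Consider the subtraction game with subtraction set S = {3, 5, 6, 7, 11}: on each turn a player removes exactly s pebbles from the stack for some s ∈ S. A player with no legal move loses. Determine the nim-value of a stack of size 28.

2

G(0) = 0
G(1) = mex{} = 0
G(2) = mex{} = 0
G(3) = mex{0} = 1
G(4) = mex{0} = 1
G(5) = mex{0,0} = 1
G(6) = mex{1,0,0} = 2
G(7) = mex{1,0,0,0} = 2
G(8) = mex{1,1,0,0} = 2
G(9) = mex{2,1,1,0} = 3
G(10) = mex{2,1,1,1} = 0
G(11) = mex{2,2,1,1,0} = 3
G(12) = mex{3,2,2,1,0} = 4
G(13) = mex{0,2,2,2,0} = 1
G(14) = mex{3,3,2,2,1} = 0
G(15) = mex{4,0,3,2,1} = 5
G(16) = mex{1,3,0,3,1} = 2
G(17) = mex{0,4,3,0,2} = 1
G(18) = mex{5,1,4,3,2} = 0
G(19) = mex{2,0,1,4,2} = 3
G(20) = mex{1,5,0,1,3} = 2
G(21) = mex{0,2,5,0,0} = 1
G(22) = mex{3,1,2,5,3} = 0
G(23) = mex{2,0,1,2,4} = 3
G(24) = mex{1,3,0,1,1} = 2
G(25) = mex{0,2,3,0,0} = 1
G(26) = mex{3,1,2,3,5} = 0
G(27) = mex{2,0,1,2,2} = 3
G(28) = mex{1,3,0,1,1} = 2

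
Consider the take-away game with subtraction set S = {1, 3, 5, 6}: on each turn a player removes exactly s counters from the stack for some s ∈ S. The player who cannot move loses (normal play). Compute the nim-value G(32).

G(0) = 0
G(1) = mex{0} = 1
G(2) = mex{1} = 0
G(3) = mex{0,0} = 1
G(4) = mex{1,1} = 0
G(5) = mex{0,0,0} = 1
G(6) = mex{1,1,1,0} = 2
G(7) = mex{2,0,0,1} = 3
G(8) = mex{3,1,1,0} = 2
G(9) = mex{2,2,0,1} = 3
G(10) = mex{3,3,1,0} = 2
G(11) = mex{2,2,2,1} = 0
G(12) = mex{0,3,3,2} = 1
G(13) = mex{1,2,2,3} = 0
G(14) = mex{0,0,3,2} = 1
G(15) = mex{1,1,2,3} = 0
G(16) = mex{0,0,0,2} = 1
G(17) = mex{1,1,1,0} = 2
G(18) = mex{2,0,0,1} = 3
G(19) = mex{3,1,1,0} = 2
G(20) = mex{2,2,0,1} = 3
G(21) = mex{3,3,1,0} = 2
G(22) = mex{2,2,2,1} = 0
G(23) = mex{0,3,3,2} = 1
G(24) = mex{1,2,2,3} = 0
G(25) = mex{0,0,3,2} = 1
G(26) = mex{1,1,2,3} = 0
G(27) = mex{0,0,0,2} = 1
G(28) = mex{1,1,1,0} = 2
G(29) = mex{2,0,0,1} = 3
G(30) = mex{3,1,1,0} = 2
G(31) = mex{2,2,0,1} = 3
G(32) = mex{3,3,1,0} = 2

2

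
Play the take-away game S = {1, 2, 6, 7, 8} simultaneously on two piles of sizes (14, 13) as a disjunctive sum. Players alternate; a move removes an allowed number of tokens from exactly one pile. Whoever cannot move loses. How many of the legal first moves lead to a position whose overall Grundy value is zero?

All piles use S = {1, 2, 6, 7, 8}:
G(0) = 0
G(1) = mex{0} = 1
G(2) = mex{1,0} = 2
G(3) = mex{2,1} = 0
G(4) = mex{0,2} = 1
G(5) = mex{1,0} = 2
G(6) = mex{2,1,0} = 3
G(7) = mex{3,2,1,0} = 4
G(8) = mex{4,3,2,1,0} = 5
G(9) = mex{5,4,0,2,1} = 3
G(10) = mex{3,5,1,0,2} = 4
G(11) = mex{4,3,2,1,0} = 5
G(12) = mex{5,4,3,2,1} = 0
G(13) = mex{0,5,4,3,2} = 1
G(14) = mex{1,0,5,4,3} = 2
Pile A: G(14) = 2.
Pile B: G(13) = 1.
Combined Grundy value = 2 ⊕ 1 = 3.
A winning move leaves total XOR = 0, i.e. changes one component's Grundy value g to g ⊕ X where X is the current total.
Pile A: need g' = 2⊕3 = 1. Options: 14−1→G=1, 14−2→G=0, 14−6→G=5, 14−7→G=4, 14−8→G=3. Hits: 1.
Pile B: need g' = 1⊕3 = 2. Options: 13−1→G=0, 13−2→G=5, 13−6→G=4, 13−7→G=3, 13−8→G=2. Hits: 1.

2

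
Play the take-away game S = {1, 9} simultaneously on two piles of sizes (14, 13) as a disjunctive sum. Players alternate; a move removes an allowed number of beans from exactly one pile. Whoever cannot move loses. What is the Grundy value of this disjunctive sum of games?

All piles use S = {1, 9}:
n :  0  1  2  3  4  5  6  7  8  9 10 11 12 13 14
G :  0  1  0  1  0  1  0  1  0  1  0  1  0  1  0
Pile A: G(14) = 0.
Pile B: G(13) = 1.
Combined Grundy value = 0 ⊕ 1 = 1.

1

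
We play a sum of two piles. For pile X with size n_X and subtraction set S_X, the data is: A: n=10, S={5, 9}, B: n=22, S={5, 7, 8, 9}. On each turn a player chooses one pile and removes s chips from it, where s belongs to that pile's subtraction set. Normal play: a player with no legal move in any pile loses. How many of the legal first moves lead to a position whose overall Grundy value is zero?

2

Pile A, S = {5, 9}:
n :  0  1  2  3  4  5  6  7  8  9 10
G :  0  0  0  0  0  1  1  1  1  1  2
G_A(10) = 2.
Pile B, S = {5, 7, 8, 9}:
G(0) = 0
G(1) = mex{} = 0
G(2) = mex{} = 0
G(3) = mex{} = 0
G(4) = mex{} = 0
G(5) = mex{0} = 1
G(6) = mex{0} = 1
G(7) = mex{0,0} = 1
G(8) = mex{0,0,0} = 1
G(9) = mex{0,0,0,0} = 1
G(10) = mex{1,0,0,0} = 2
G(11) = mex{1,0,0,0} = 2
G(12) = mex{1,1,0,0} = 2
G(13) = mex{1,1,1,0} = 2
G(14) = mex{1,1,1,1} = 0
G(15) = mex{2,1,1,1} = 0
G(16) = mex{2,1,1,1} = 0
G(17) = mex{2,2,1,1} = 0
G(18) = mex{2,2,2,1} = 0
G(19) = mex{0,2,2,2} = 1
G(20) = mex{0,2,2,2} = 1
G(21) = mex{0,0,2,2} = 1
G(22) = mex{0,0,0,2} = 1
G_B(22) = 1.
Combined Grundy value = 2 ⊕ 1 = 3.
A winning move leaves total XOR = 0, i.e. changes one component's Grundy value g to g ⊕ X where X is the current total.
Pile A: need g' = 2⊕3 = 1. Options: 10−5→G=1, 10−9→G=0. Hits: 1.
Pile B: need g' = 1⊕3 = 2. Options: 22−5→G=0, 22−7→G=0, 22−8→G=0, 22−9→G=2. Hits: 1.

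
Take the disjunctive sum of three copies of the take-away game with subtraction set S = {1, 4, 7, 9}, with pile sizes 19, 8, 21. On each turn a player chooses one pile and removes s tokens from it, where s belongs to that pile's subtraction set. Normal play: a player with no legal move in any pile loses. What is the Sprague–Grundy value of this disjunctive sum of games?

All piles use S = {1, 4, 7, 9}:
G(0) = 0
G(1) = mex{0} = 1
G(2) = mex{1} = 0
G(3) = mex{0} = 1
G(4) = mex{1,0} = 2
G(5) = mex{2,1} = 0
G(6) = mex{0,0} = 1
G(7) = mex{1,1,0} = 2
G(8) = mex{2,2,1} = 0
G(9) = mex{0,0,0,0} = 1
G(10) = mex{1,1,1,1} = 0
G(11) = mex{0,2,2,0} = 1
G(12) = mex{1,0,0,1} = 2
G(13) = mex{2,1,1,2} = 0
G(14) = mex{0,0,2,0} = 1
G(15) = mex{1,1,0,1} = 2
G(16) = mex{2,2,1,2} = 0
G(17) = mex{0,0,0,0} = 1
G(18) = mex{1,1,1,1} = 0
G(19) = mex{0,2,2,0} = 1
G(20) = mex{1,0,0,1} = 2
G(21) = mex{2,1,1,2} = 0
Pile A: G(19) = 1.
Pile B: G(8) = 0.
Pile C: G(21) = 0.
Combined Grundy value = 1 ⊕ 0 ⊕ 0 = 1.

1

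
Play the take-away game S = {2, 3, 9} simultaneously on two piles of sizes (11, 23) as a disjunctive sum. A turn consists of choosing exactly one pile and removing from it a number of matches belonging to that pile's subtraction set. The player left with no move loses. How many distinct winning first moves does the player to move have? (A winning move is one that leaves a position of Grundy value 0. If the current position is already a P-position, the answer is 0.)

0

All piles use S = {2, 3, 9}:
G(0) = 0
G(1) = mex{} = 0
G(2) = mex{0} = 1
G(3) = mex{0,0} = 1
G(4) = mex{1,0} = 2
G(5) = mex{1,1} = 0
G(6) = mex{2,1} = 0
G(7) = mex{0,2} = 1
G(8) = mex{0,0} = 1
G(9) = mex{1,0,0} = 2
G(10) = mex{1,1,0} = 2
G(11) = mex{2,1,1} = 0
G(12) = mex{2,2,1} = 0
G(13) = mex{0,2,2} = 1
G(14) = mex{0,0,0} = 1
G(15) = mex{1,0,0} = 2
G(16) = mex{1,1,1} = 0
G(17) = mex{2,1,1} = 0
G(18) = mex{0,2,2} = 1
G(19) = mex{0,0,2} = 1
G(20) = mex{1,0,0} = 2
G(21) = mex{1,1,0} = 2
G(22) = mex{2,1,1} = 0
G(23) = mex{2,2,1} = 0
Pile A: G(11) = 0.
Pile B: G(23) = 0.
Combined Grundy value = 0 ⊕ 0 = 0.
A winning move leaves total XOR = 0, i.e. changes one component's Grundy value g to g ⊕ X where X is the current total.
Pile A: target g' = 0⊕0 = 0, but every legal move changes the Grundy value (mex property), so 0 moves.
Pile B: target g' = 0⊕0 = 0, but every legal move changes the Grundy value (mex property), so 0 moves.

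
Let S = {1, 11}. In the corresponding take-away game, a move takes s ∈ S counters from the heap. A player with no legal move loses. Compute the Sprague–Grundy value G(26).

G(0) = 0
G(1) = mex{0} = 1
G(2) = mex{1} = 0
G(3) = mex{0} = 1
G(4) = mex{1} = 0
G(5) = mex{0} = 1
G(6) = mex{1} = 0
G(7) = mex{0} = 1
G(8) = mex{1} = 0
G(9) = mex{0} = 1
G(10) = mex{1} = 0
G(11) = mex{0,0} = 1
G(12) = mex{1,1} = 0
G(13) = mex{0,0} = 1
G(14) = mex{1,1} = 0
G(15) = mex{0,0} = 1
G(16) = mex{1,1} = 0
G(17) = mex{0,0} = 1
G(18) = mex{1,1} = 0
G(19) = mex{0,0} = 1
G(20) = mex{1,1} = 0
G(21) = mex{0,0} = 1
G(22) = mex{1,1} = 0
G(23) = mex{0,0} = 1
G(24) = mex{1,1} = 0
G(25) = mex{0,0} = 1
G(26) = mex{1,1} = 0

0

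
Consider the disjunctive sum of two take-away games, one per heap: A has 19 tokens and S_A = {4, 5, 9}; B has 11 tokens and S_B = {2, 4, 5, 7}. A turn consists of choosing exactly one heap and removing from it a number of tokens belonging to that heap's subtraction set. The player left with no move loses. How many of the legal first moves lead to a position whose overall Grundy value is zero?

Heap A, S = {4, 5, 9}:
n :  0  1  2  3  4  5  6  7  8  9 10 11 12 13 14 15 16 17 18 19
G :  0  0  0  0  1  1  1  1  2  2  2  2  3  0  0  0  0  1  1  1
G_A(19) = 1.
Heap B, S = {2, 4, 5, 7}:
n :  0  1  2  3  4  5  6  7  8  9 10 11
G :  0  0  1  1  2  2  3  3  4  0  0  1
G_B(11) = 1.
Combined Grundy value = 1 ⊕ 1 = 0.
A winning move leaves total XOR = 0, i.e. changes one component's Grundy value g to g ⊕ X where X is the current total.
Heap A: target g' = 1⊕0 = 1, but every legal move changes the Grundy value (mex property), so 0 moves.
Heap B: target g' = 1⊕0 = 1, but every legal move changes the Grundy value (mex property), so 0 moves.

0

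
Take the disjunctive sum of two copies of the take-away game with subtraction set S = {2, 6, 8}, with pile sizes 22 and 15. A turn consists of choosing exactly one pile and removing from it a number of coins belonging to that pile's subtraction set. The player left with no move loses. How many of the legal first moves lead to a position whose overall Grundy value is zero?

3

All piles use S = {2, 6, 8}:
G(0) = 0
G(1) = mex{} = 0
G(2) = mex{0} = 1
G(3) = mex{0} = 1
G(4) = mex{1} = 0
G(5) = mex{1} = 0
G(6) = mex{0,0} = 1
G(7) = mex{0,0} = 1
G(8) = mex{1,1,0} = 2
G(9) = mex{1,1,0} = 2
G(10) = mex{2,0,1} = 3
G(11) = mex{2,0,1} = 3
G(12) = mex{3,1,0} = 2
G(13) = mex{3,1,0} = 2
G(14) = mex{2,2,1} = 0
G(15) = mex{2,2,1} = 0
G(16) = mex{0,3,2} = 1
G(17) = mex{0,3,2} = 1
G(18) = mex{1,2,3} = 0
G(19) = mex{1,2,3} = 0
G(20) = mex{0,0,2} = 1
G(21) = mex{0,0,2} = 1
G(22) = mex{1,1,0} = 2
Pile A: G(22) = 2.
Pile B: G(15) = 0.
Combined Grundy value = 2 ⊕ 0 = 2.
A winning move leaves total XOR = 0, i.e. changes one component's Grundy value g to g ⊕ X where X is the current total.
Pile A: need g' = 2⊕2 = 0. Options: 22−2→G=1, 22−6→G=1, 22−8→G=0. Hits: 1.
Pile B: need g' = 0⊕2 = 2. Options: 15−2→G=2, 15−6→G=2, 15−8→G=1. Hits: 2.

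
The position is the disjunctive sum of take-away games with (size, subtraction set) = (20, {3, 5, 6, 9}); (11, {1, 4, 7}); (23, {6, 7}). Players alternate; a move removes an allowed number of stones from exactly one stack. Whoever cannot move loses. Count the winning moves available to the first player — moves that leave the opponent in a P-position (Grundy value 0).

1

Stack A, S = {3, 5, 6, 9}:
n :  0  1  2  3  4  5  6  7  8  9 10 11 12 13 14 15 16 17 18 19 20
G :  0  0  0  1  1  1  2  2  2  3  3  3  0  0  0  1  1  1  2  2  2
G_A(20) = 2.
Stack B, S = {1, 4, 7}:
G(0) = 0
G(1) = mex{0} = 1
G(2) = mex{1} = 0
G(3) = mex{0} = 1
G(4) = mex{1,0} = 2
G(5) = mex{2,1} = 0
G(6) = mex{0,0} = 1
G(7) = mex{1,1,0} = 2
G(8) = mex{2,2,1} = 0
G(9) = mex{0,0,0} = 1
G(10) = mex{1,1,1} = 0
G(11) = mex{0,2,2} = 1
G_B(11) = 1.
Stack C, S = {6, 7}:
n :  0  1  2  3  4  5  6  7  8  9 10 11 12 13 14 15 16 17 18 19 20 21 22 23
G :  0  0  0  0  0  0  1  1  1  1  1  1  2  0  0  0  0  0  0  1  1  1  1  1
G_C(23) = 1.
Combined Grundy value = 2 ⊕ 1 ⊕ 1 = 2.
A winning move leaves total XOR = 0, i.e. changes one component's Grundy value g to g ⊕ X where X is the current total.
Stack A: need g' = 2⊕2 = 0. Options: 20−3→G=1, 20−5→G=1, 20−6→G=0, 20−9→G=3. Hits: 1.
Stack B: need g' = 1⊕2 = 3. Options: 11−1→G=0, 11−4→G=2, 11−7→G=2. Hits: 0.
Stack C: need g' = 1⊕2 = 3. Options: 23−6→G=0, 23−7→G=0. Hits: 0.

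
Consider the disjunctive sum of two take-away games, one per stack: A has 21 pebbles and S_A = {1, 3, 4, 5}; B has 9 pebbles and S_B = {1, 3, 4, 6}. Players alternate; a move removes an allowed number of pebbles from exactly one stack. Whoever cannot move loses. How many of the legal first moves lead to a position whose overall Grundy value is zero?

3

Stack A, S = {1, 3, 4, 5}:
n :  0  1  2  3  4  5  6  7  8  9 10 11 12 13 14 15 16 17 18 19 20 21
G :  0  1  0  1  2  3  2  3  0  1  0  1  2  3  2  3  0  1  0  1  2  3
G_A(21) = 3.
Stack B, S = {1, 3, 4, 6}:
n : 0 1 2 3 4 5 6 7 8 9
G : 0 1 0 1 2 3 2 0 1 0
G_B(9) = 0.
Combined Grundy value = 3 ⊕ 0 = 3.
A winning move leaves total XOR = 0, i.e. changes one component's Grundy value g to g ⊕ X where X is the current total.
Stack A: need g' = 3⊕3 = 0. Options: 21−1→G=2, 21−3→G=0, 21−4→G=1, 21−5→G=0. Hits: 2.
Stack B: need g' = 0⊕3 = 3. Options: 9−1→G=1, 9−3→G=2, 9−4→G=3, 9−6→G=1. Hits: 1.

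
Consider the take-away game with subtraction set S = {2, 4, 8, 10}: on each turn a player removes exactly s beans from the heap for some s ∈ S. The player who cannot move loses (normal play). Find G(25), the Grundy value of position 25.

0

n :  0  1  2  3  4  5  6  7  8  9 10 11 12 13 14 15 16 17 18 19 20 21 22 23 24 25
G :  0  0  1  1  2  2  0  0  1  1  2  2  0  0  1  1  2  2  0  0  1  1  2  2  0  0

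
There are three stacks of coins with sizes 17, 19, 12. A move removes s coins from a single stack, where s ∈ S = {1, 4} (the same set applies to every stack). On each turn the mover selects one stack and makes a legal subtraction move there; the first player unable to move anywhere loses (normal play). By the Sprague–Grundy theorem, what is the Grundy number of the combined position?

All stacks use S = {1, 4}:
n :  0  1  2  3  4  5  6  7  8  9 10 11 12 13 14 15 16 17 18 19
G :  0  1  0  1  2  0  1  0  1  2  0  1  0  1  2  0  1  0  1  2
Stack A: G(17) = 0.
Stack B: G(19) = 2.
Stack C: G(12) = 0.
Combined Grundy value = 0 ⊕ 2 ⊕ 0 = 2.

2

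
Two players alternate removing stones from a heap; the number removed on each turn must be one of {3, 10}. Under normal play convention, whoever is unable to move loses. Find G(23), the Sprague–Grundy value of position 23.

G(0) = 0
G(1) = mex{} = 0
G(2) = mex{} = 0
G(3) = mex{0} = 1
G(4) = mex{0} = 1
G(5) = mex{0} = 1
G(6) = mex{1} = 0
G(7) = mex{1} = 0
G(8) = mex{1} = 0
G(9) = mex{0} = 1
G(10) = mex{0,0} = 1
G(11) = mex{0,0} = 1
G(12) = mex{1,0} = 2
G(13) = mex{1,1} = 0
G(14) = mex{1,1} = 0
G(15) = mex{2,1} = 0
G(16) = mex{0,0} = 1
G(17) = mex{0,0} = 1
G(18) = mex{0,0} = 1
G(19) = mex{1,1} = 0
G(20) = mex{1,1} = 0
G(21) = mex{1,1} = 0
G(22) = mex{0,2} = 1
G(23) = mex{0,0} = 1

1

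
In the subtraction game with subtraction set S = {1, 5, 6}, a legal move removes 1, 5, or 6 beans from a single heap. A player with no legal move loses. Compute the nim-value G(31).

3

n :  0  1  2  3  4  5  6  7  8  9 10 11 12 13 14 15 16 17 18 19 20 21 22 23 24 25 26 27 28 29 30 31
G :  0  1  0  1  0  1  2  3  2  3  2  0  1  0  1  0  1  2  3  2  3  2  0  1  0  1  0  1  2  3  2  3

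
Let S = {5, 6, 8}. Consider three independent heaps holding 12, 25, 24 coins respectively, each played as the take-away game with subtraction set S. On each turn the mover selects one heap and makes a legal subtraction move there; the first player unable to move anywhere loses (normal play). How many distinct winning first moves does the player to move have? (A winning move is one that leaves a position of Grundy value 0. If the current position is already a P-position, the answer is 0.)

All heaps use S = {5, 6, 8}:
G(0) = 0
G(1) = mex{} = 0
G(2) = mex{} = 0
G(3) = mex{} = 0
G(4) = mex{} = 0
G(5) = mex{0} = 1
G(6) = mex{0,0} = 1
G(7) = mex{0,0} = 1
G(8) = mex{0,0,0} = 1
G(9) = mex{0,0,0} = 1
G(10) = mex{1,0,0} = 2
G(11) = mex{1,1,0} = 2
G(12) = mex{1,1,0} = 2
G(13) = mex{1,1,1} = 0
G(14) = mex{1,1,1} = 0
G(15) = mex{2,1,1} = 0
G(16) = mex{2,2,1} = 0
G(17) = mex{2,2,1} = 0
G(18) = mex{0,2,2} = 1
G(19) = mex{0,0,2} = 1
G(20) = mex{0,0,2} = 1
G(21) = mex{0,0,0} = 1
G(22) = mex{0,0,0} = 1
G(23) = mex{1,0,0} = 2
G(24) = mex{1,1,0} = 2
G(25) = mex{1,1,0} = 2
Heap A: G(12) = 2.
Heap B: G(25) = 2.
Heap C: G(24) = 2.
Combined Grundy value = 2 ⊕ 2 ⊕ 2 = 2.
A winning move leaves total XOR = 0, i.e. changes one component's Grundy value g to g ⊕ X where X is the current total.
Heap A: need g' = 2⊕2 = 0. Options: 12−5→G=1, 12−6→G=1, 12−8→G=0. Hits: 1.
Heap B: need g' = 2⊕2 = 0. Options: 25−5→G=1, 25−6→G=1, 25−8→G=0. Hits: 1.
Heap C: need g' = 2⊕2 = 0. Options: 24−5→G=1, 24−6→G=1, 24−8→G=0. Hits: 1.

3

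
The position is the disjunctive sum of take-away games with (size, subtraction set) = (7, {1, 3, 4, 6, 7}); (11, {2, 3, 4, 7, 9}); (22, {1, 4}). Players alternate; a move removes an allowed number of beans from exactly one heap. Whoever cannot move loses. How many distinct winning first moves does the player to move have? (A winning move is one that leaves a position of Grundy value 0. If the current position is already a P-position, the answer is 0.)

2

Heap A, S = {1, 3, 4, 6, 7}:
G(0) = 0
G(1) = mex{0} = 1
G(2) = mex{1} = 0
G(3) = mex{0,0} = 1
G(4) = mex{1,1,0} = 2
G(5) = mex{2,0,1} = 3
G(6) = mex{3,1,0,0} = 2
G(7) = mex{2,2,1,1,0} = 3
G_A(7) = 3.
Heap B, S = {2, 3, 4, 7, 9}:
n :  0  1  2  3  4  5  6  7  8  9 10 11
G :  0  0  1  1  2  2  0  3  1  4  2  0
G_B(11) = 0.
Heap C, S = {1, 4}:
n :  0  1  2  3  4  5  6  7  8  9 10 11 12 13 14 15 16 17 18 19 20 21 22
G :  0  1  0  1  2  0  1  0  1  2  0  1  0  1  2  0  1  0  1  2  0  1  0
G_C(22) = 0.
Combined Grundy value = 3 ⊕ 0 ⊕ 0 = 3.
A winning move leaves total XOR = 0, i.e. changes one component's Grundy value g to g ⊕ X where X is the current total.
Heap A: need g' = 3⊕3 = 0. Options: 7−1→G=2, 7−3→G=2, 7−4→G=1, 7−6→G=1, 7−7→G=0. Hits: 1.
Heap B: need g' = 0⊕3 = 3. Options: 11−2→G=4, 11−3→G=1, 11−4→G=3, 11−7→G=2, 11−9→G=1. Hits: 1.
Heap C: need g' = 0⊕3 = 3. Options: 22−1→G=1, 22−4→G=1. Hits: 0.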